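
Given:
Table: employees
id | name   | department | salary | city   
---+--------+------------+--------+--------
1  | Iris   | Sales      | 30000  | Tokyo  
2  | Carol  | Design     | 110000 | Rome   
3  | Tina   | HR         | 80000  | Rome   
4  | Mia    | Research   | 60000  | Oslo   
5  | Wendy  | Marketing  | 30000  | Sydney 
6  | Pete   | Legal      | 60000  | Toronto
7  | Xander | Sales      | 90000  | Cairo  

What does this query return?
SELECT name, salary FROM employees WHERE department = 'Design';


Filtering: department = 'Design'
Matching rows: 1

1 rows:
Carol, 110000


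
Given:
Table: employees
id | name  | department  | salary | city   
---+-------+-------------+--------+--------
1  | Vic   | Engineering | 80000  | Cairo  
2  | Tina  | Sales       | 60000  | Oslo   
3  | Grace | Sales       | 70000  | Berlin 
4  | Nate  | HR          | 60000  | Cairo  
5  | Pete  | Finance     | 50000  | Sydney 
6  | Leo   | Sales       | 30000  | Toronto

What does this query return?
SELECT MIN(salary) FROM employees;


Salaries: 80000, 60000, 70000, 60000, 50000, 30000
MIN = 30000

30000


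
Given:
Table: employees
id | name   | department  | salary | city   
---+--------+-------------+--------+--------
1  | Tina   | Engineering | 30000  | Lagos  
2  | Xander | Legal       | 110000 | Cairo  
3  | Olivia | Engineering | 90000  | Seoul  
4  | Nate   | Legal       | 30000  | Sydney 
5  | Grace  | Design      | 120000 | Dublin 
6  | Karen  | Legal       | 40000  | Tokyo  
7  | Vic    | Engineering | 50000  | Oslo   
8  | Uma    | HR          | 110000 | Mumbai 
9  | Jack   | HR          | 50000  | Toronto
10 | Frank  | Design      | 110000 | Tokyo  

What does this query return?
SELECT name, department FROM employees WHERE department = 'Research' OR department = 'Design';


Filtering: department = 'Research' OR 'Design'
Matching: 2 rows

2 rows:
Grace, Design
Frank, Design


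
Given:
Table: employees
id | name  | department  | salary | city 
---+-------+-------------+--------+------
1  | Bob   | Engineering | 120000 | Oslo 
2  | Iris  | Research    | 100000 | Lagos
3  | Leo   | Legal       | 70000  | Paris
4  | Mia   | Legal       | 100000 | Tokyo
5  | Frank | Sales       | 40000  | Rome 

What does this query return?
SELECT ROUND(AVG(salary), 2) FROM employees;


SUM(salary) = 430000
COUNT = 5
ROUND(AVG, 2) = ROUND(430000 / 5, 2) = 86000.0

86000.0


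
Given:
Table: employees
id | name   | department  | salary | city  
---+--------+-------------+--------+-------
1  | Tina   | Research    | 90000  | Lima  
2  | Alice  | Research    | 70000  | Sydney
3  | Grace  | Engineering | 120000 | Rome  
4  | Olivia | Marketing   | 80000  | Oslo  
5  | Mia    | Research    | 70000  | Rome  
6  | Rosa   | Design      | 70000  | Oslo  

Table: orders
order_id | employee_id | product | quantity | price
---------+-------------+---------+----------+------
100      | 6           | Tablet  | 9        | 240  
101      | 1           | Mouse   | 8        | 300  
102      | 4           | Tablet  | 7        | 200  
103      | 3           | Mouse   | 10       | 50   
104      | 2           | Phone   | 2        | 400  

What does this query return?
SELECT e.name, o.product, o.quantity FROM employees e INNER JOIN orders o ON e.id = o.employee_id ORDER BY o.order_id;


Joining employees.id = orders.employee_id:
  employee Rosa (id=6) -> order Tablet
  employee Tina (id=1) -> order Mouse
  employee Olivia (id=4) -> order Tablet
  employee Grace (id=3) -> order Mouse
  employee Alice (id=2) -> order Phone


5 rows:
Rosa, Tablet, 9
Tina, Mouse, 8
Olivia, Tablet, 7
Grace, Mouse, 10
Alice, Phone, 2


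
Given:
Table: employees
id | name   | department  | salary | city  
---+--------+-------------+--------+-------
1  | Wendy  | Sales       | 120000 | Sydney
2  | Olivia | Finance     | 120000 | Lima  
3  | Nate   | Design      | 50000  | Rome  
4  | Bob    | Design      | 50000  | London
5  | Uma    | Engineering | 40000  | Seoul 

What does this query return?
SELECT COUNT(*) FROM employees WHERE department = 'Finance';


Counting rows where department = 'Finance'
  Olivia -> MATCH


1


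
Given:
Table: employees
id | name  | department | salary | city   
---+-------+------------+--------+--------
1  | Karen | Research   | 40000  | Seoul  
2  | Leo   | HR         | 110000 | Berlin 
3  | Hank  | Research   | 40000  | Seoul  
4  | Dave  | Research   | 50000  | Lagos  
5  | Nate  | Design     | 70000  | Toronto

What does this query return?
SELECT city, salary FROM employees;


Projecting columns: city, salary

5 rows:
Seoul, 40000
Berlin, 110000
Seoul, 40000
Lagos, 50000
Toronto, 70000


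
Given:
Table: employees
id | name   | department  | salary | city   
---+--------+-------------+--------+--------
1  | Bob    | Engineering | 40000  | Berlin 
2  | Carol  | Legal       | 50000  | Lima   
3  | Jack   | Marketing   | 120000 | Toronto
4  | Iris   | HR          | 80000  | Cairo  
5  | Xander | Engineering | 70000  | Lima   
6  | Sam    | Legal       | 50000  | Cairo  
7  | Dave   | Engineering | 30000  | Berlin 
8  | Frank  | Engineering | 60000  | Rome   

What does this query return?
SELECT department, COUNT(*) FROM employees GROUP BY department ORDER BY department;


Assigning each row to its department group:
  Bob -> Engineering
  Carol -> Legal
  Jack -> Marketing
  Iris -> HR
  Xander -> Engineering
  Sam -> Legal
  Dave -> Engineering
  Frank -> Engineering


4 groups:
Engineering, 4
HR, 1
Legal, 2
Marketing, 1


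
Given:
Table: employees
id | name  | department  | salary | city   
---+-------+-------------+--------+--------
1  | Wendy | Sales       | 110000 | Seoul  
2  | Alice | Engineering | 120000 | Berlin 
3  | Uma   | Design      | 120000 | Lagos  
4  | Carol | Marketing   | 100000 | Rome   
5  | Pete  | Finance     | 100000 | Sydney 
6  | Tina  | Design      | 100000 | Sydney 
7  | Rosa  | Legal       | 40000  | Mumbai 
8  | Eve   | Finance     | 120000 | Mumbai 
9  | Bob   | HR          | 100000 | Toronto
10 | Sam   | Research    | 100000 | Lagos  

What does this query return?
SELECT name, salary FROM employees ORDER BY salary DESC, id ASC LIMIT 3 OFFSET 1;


Sort by salary DESC (id ASC tiebreak), then skip 1 and take 3
Rows 2 through 4

3 rows:
Uma, 120000
Eve, 120000
Wendy, 110000


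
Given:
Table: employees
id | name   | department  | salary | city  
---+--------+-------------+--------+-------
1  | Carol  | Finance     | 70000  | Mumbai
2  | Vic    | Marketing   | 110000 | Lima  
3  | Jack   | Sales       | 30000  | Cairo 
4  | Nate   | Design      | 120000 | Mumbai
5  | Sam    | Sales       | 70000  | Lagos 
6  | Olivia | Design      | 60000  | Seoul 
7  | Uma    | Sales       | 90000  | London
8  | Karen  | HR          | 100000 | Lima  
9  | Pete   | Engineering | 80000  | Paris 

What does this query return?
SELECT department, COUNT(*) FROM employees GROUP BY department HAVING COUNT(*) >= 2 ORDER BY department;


Groups with count >= 2:
  Design: 2 -> PASS
  Sales: 3 -> PASS
  Engineering: 1 -> filtered out
  Finance: 1 -> filtered out
  HR: 1 -> filtered out
  Marketing: 1 -> filtered out


2 groups:
Design, 2
Sales, 3


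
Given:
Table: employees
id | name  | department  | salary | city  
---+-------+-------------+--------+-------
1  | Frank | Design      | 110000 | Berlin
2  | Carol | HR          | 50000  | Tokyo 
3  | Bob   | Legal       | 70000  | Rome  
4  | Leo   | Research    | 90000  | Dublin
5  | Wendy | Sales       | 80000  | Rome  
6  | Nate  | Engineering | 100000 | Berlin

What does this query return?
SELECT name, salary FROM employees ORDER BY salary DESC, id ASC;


Sorting by salary DESC, then id ASC for ties

6 rows:
Frank, 110000
Nate, 100000
Leo, 90000
Wendy, 80000
Bob, 70000
Carol, 50000


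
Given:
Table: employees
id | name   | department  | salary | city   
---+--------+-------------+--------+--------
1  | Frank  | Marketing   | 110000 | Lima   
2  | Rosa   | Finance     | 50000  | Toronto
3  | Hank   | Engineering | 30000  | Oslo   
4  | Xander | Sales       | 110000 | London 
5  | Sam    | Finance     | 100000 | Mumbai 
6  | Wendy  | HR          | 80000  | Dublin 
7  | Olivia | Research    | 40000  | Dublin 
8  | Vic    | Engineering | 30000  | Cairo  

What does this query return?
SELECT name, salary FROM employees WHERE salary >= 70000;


Filtering: salary >= 70000
Matching: 4 rows

4 rows:
Frank, 110000
Xander, 110000
Sam, 100000
Wendy, 80000


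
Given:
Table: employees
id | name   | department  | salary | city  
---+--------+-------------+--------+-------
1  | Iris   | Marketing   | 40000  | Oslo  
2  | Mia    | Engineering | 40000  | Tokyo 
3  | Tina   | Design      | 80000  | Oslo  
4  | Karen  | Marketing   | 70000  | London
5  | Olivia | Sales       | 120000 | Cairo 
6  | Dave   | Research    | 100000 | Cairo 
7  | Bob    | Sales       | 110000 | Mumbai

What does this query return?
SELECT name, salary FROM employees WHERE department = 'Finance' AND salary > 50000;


Filtering: department = 'Finance' AND salary > 50000
Matching: 0 rows

Empty result set (0 rows)


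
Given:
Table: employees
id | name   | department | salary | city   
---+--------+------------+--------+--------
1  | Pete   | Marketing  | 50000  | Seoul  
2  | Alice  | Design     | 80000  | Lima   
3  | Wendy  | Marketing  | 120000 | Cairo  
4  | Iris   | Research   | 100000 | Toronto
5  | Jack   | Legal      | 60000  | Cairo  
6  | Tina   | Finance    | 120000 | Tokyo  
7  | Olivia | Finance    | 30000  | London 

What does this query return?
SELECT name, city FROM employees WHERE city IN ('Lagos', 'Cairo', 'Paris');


Filtering: city IN ('Lagos', 'Cairo', 'Paris')
Matching: 2 rows

2 rows:
Wendy, Cairo
Jack, Cairo


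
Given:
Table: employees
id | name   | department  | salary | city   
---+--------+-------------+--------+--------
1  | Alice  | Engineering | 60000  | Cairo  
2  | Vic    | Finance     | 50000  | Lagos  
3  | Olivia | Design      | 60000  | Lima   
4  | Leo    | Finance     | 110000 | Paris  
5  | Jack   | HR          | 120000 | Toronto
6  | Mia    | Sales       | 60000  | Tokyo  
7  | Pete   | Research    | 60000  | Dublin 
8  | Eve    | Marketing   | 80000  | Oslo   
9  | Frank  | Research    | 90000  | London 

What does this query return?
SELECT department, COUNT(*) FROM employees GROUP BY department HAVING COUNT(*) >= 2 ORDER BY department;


Groups with count >= 2:
  Finance: 2 -> PASS
  Research: 2 -> PASS
  Design: 1 -> filtered out
  Engineering: 1 -> filtered out
  HR: 1 -> filtered out
  Marketing: 1 -> filtered out
  Sales: 1 -> filtered out


2 groups:
Finance, 2
Research, 2


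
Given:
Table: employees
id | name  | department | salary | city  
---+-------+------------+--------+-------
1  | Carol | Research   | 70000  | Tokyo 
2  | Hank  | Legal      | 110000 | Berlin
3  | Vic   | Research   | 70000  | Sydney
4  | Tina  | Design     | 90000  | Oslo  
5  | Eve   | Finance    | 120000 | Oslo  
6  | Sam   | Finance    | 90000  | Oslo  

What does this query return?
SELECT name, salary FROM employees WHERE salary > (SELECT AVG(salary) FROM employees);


Subquery: AVG(salary) = 91666.67
Filtering: salary > 91666.67
  Hank (110000) -> MATCH
  Eve (120000) -> MATCH


2 rows:
Hank, 110000
Eve, 120000


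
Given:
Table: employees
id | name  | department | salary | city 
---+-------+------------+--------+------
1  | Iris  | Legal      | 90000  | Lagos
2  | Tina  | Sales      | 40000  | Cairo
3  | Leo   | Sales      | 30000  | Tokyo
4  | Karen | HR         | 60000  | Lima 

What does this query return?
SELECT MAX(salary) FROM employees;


Salaries: 90000, 40000, 30000, 60000
MAX = 90000

90000


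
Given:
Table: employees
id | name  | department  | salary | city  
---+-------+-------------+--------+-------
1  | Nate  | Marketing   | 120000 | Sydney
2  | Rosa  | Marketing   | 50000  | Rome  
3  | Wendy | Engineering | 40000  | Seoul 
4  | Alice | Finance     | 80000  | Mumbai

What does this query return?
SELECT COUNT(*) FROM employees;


COUNT(*) counts all rows

4


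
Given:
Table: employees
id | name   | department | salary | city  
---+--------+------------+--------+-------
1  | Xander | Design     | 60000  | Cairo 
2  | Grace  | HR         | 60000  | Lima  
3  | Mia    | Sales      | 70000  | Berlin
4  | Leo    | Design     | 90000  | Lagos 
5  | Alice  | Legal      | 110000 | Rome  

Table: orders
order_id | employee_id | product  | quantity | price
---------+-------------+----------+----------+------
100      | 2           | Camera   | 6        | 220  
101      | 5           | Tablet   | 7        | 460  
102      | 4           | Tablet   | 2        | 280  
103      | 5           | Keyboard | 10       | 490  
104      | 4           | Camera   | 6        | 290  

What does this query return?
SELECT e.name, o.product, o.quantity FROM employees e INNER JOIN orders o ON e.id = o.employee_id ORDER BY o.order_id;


Joining employees.id = orders.employee_id:
  employee Grace (id=2) -> order Camera
  employee Alice (id=5) -> order Tablet
  employee Leo (id=4) -> order Tablet
  employee Alice (id=5) -> order Keyboard
  employee Leo (id=4) -> order Camera


5 rows:
Grace, Camera, 6
Alice, Tablet, 7
Leo, Tablet, 2
Alice, Keyboard, 10
Leo, Camera, 6


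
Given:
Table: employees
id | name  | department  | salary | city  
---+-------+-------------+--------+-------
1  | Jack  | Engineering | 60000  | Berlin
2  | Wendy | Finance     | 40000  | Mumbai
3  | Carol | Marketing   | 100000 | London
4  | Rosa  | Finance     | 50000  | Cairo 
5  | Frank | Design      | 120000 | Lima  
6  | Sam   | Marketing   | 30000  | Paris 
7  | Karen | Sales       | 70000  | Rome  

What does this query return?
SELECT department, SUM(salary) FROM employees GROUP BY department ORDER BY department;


Summing salary within each department:
  Design: 120000 = 120000
  Engineering: 60000 = 60000
  Finance: 40000 + 50000 = 90000
  Marketing: 100000 + 30000 = 130000
  Sales: 70000 = 70000


5 groups:
Design, 120000
Engineering, 60000
Finance, 90000
Marketing, 130000
Sales, 70000


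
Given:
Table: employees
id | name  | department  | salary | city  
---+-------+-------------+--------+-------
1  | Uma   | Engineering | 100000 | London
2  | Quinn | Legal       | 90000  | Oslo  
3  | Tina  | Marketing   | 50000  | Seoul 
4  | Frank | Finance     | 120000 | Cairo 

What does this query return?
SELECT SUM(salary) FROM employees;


SUM(salary) = 100000 + 90000 + 50000 + 120000 = 360000

360000


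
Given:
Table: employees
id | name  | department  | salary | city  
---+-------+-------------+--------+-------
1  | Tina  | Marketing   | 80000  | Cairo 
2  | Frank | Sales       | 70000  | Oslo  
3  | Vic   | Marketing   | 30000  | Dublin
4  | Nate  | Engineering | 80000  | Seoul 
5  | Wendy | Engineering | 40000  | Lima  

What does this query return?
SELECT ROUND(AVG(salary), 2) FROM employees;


SUM(salary) = 300000
COUNT = 5
ROUND(AVG, 2) = ROUND(300000 / 5, 2) = 60000.0

60000.0


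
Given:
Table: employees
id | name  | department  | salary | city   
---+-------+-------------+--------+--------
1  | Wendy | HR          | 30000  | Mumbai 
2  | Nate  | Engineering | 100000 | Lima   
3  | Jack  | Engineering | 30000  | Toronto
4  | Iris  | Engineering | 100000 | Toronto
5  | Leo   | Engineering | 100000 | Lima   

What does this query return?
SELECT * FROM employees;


SELECT * returns all 5 rows with all columns

5 rows:
1, Wendy, HR, 30000, Mumbai
2, Nate, Engineering, 100000, Lima
3, Jack, Engineering, 30000, Toronto
4, Iris, Engineering, 100000, Toronto
5, Leo, Engineering, 100000, Lima


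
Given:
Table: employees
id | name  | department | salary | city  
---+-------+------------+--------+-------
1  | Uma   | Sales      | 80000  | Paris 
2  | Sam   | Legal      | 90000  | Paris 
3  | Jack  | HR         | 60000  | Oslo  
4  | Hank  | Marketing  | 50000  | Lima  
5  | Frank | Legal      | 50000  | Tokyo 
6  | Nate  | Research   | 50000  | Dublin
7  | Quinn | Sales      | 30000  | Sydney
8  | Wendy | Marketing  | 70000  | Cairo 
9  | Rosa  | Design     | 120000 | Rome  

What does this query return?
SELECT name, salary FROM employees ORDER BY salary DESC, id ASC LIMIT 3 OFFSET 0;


Sort by salary DESC (id ASC tiebreak), then skip 0 and take 3
Rows 1 through 3

3 rows:
Rosa, 120000
Sam, 90000
Uma, 80000


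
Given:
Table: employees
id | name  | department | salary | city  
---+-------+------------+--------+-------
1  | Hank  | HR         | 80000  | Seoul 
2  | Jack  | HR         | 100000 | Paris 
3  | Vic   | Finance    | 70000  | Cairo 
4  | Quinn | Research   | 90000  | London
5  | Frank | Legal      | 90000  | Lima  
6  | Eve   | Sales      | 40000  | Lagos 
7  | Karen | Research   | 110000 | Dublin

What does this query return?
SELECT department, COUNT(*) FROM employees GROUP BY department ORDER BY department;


Assigning each row to its department group:
  Hank -> HR
  Jack -> HR
  Vic -> Finance
  Quinn -> Research
  Frank -> Legal
  Eve -> Sales
  Karen -> Research


5 groups:
Finance, 1
HR, 2
Legal, 1
Research, 2
Sales, 1


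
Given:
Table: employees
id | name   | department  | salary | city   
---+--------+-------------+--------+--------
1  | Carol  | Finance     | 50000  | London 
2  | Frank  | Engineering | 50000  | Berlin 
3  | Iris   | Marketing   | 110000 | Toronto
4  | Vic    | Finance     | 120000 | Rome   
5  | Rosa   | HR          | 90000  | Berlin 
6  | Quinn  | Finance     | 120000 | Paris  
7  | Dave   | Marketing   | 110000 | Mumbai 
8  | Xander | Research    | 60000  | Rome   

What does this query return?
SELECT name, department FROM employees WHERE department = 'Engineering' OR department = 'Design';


Filtering: department = 'Engineering' OR 'Design'
Matching: 1 rows

1 rows:
Frank, Engineering


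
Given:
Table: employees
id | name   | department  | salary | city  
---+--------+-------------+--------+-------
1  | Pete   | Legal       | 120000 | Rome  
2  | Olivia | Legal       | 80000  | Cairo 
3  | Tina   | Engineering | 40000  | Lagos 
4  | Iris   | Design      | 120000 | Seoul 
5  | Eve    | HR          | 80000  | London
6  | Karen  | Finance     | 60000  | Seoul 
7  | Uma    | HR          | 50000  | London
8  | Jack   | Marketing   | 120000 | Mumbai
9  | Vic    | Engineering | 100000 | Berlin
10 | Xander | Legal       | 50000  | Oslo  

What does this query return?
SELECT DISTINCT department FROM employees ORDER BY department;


All 'department' values (row order): Legal, Legal, Engineering, Design, HR, Finance, HR, Marketing, Engineering, Legal
Removing duplicates leaves 6 unique value(s).

6 values:
Design
Engineering
Finance
HR
Legal
Marketing


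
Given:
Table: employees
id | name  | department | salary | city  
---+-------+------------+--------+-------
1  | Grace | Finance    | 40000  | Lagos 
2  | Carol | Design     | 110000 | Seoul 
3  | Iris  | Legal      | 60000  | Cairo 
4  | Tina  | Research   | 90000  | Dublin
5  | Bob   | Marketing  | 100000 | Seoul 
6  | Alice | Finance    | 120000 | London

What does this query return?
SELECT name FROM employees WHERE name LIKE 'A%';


LIKE 'A%' matches names starting with 'A'
Matching: 1

1 rows:
Alice


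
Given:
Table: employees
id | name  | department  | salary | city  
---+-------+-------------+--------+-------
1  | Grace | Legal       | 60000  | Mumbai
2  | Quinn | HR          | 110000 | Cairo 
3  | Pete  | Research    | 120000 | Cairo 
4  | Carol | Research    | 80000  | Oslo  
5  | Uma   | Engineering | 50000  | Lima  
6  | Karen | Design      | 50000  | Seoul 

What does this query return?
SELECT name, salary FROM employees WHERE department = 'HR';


Filtering: department = 'HR'
Matching rows: 1

1 rows:
Quinn, 110000


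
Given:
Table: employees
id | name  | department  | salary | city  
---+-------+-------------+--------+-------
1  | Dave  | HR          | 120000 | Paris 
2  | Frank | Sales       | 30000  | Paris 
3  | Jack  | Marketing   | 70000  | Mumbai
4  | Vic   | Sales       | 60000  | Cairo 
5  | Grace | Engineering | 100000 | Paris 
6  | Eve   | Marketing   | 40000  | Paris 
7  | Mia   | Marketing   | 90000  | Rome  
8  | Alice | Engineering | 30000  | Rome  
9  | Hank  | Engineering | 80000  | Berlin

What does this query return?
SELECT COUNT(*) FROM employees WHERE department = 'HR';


Counting rows where department = 'HR'
  Dave -> MATCH


1


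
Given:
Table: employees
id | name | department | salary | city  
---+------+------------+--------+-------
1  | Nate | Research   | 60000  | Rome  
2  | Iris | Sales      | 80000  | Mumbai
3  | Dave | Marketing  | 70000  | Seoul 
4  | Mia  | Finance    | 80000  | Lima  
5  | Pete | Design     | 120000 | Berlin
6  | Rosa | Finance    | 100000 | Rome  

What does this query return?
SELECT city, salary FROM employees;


Projecting columns: city, salary

6 rows:
Rome, 60000
Mumbai, 80000
Seoul, 70000
Lima, 80000
Berlin, 120000
Rome, 100000


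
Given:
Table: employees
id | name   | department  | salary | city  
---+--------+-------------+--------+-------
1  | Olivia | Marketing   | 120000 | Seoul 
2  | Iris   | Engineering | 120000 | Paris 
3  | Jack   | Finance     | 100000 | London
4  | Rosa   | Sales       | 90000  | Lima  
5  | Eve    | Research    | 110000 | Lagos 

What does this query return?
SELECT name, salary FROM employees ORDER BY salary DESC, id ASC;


Sorting by salary DESC, then id ASC for ties

5 rows:
Olivia, 120000
Iris, 120000
Eve, 110000
Jack, 100000
Rosa, 90000


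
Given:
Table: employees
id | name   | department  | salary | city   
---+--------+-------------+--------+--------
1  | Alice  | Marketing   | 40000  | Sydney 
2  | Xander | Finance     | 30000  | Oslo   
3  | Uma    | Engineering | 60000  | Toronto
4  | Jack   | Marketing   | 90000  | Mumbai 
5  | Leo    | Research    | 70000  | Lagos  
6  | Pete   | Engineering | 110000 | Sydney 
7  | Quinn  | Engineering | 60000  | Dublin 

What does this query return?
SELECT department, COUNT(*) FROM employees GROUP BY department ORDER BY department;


Assigning each row to its department group:
  Alice -> Marketing
  Xander -> Finance
  Uma -> Engineering
  Jack -> Marketing
  Leo -> Research
  Pete -> Engineering
  Quinn -> Engineering


4 groups:
Engineering, 3
Finance, 1
Marketing, 2
Research, 1


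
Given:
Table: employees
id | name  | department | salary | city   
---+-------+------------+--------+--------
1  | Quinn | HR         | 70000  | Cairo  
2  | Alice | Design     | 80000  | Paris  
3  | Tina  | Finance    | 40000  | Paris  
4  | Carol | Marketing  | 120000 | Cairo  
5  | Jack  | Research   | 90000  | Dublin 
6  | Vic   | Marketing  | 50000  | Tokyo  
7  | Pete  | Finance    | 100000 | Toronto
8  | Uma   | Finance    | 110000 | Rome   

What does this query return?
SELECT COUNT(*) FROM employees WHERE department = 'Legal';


Counting rows where department = 'Legal'


0


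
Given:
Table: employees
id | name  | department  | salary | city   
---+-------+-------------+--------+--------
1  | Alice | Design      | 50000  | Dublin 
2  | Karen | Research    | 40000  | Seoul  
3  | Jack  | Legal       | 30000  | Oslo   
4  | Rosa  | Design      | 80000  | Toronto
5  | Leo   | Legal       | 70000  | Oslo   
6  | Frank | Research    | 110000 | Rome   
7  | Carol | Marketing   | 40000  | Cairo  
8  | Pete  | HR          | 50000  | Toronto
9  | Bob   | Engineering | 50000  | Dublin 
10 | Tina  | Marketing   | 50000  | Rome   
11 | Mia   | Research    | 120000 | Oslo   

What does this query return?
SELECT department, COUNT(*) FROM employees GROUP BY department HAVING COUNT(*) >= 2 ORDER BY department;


Groups with count >= 2:
  Design: 2 -> PASS
  Legal: 2 -> PASS
  Marketing: 2 -> PASS
  Research: 3 -> PASS
  Engineering: 1 -> filtered out
  HR: 1 -> filtered out


4 groups:
Design, 2
Legal, 2
Marketing, 2
Research, 3


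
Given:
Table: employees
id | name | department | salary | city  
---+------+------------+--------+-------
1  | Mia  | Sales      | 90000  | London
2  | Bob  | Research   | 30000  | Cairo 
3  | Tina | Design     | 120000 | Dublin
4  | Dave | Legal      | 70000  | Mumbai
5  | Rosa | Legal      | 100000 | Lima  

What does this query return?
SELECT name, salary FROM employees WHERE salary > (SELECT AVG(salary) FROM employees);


Subquery: AVG(salary) = 82000.0
Filtering: salary > 82000.0
  Mia (90000) -> MATCH
  Tina (120000) -> MATCH
  Rosa (100000) -> MATCH


3 rows:
Mia, 90000
Tina, 120000
Rosa, 100000


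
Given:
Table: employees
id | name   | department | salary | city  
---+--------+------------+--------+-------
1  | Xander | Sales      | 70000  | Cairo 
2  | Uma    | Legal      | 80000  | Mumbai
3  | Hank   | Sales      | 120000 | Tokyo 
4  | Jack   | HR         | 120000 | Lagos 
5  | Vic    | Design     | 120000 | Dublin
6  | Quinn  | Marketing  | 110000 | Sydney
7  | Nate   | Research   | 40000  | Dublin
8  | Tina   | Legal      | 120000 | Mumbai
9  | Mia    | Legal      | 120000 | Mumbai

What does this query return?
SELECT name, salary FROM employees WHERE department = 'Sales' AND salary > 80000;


Filtering: department = 'Sales' AND salary > 80000
Matching: 1 rows

1 rows:
Hank, 120000


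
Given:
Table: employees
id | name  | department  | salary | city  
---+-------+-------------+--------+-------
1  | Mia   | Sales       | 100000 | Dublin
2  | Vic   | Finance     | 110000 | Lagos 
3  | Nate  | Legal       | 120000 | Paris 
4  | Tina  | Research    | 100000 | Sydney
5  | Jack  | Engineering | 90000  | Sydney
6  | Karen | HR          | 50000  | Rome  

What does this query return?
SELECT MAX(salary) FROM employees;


Salaries: 100000, 110000, 120000, 100000, 90000, 50000
MAX = 120000

120000


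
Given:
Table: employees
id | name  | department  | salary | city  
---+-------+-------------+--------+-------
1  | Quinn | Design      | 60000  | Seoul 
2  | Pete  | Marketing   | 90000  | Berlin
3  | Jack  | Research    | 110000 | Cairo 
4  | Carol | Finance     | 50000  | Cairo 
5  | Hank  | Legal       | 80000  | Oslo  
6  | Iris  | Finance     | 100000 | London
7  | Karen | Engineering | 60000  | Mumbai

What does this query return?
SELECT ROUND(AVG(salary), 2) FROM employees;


SUM(salary) = 550000
COUNT = 7
ROUND(AVG, 2) = ROUND(550000 / 7, 2) = 78571.43

78571.43


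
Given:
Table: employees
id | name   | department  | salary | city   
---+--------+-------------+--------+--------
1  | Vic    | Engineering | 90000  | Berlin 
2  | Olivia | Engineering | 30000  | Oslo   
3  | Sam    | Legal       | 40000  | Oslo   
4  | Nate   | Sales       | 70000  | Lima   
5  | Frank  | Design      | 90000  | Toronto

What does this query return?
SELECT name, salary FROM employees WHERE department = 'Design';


Filtering: department = 'Design'
Matching rows: 1

1 rows:
Frank, 90000


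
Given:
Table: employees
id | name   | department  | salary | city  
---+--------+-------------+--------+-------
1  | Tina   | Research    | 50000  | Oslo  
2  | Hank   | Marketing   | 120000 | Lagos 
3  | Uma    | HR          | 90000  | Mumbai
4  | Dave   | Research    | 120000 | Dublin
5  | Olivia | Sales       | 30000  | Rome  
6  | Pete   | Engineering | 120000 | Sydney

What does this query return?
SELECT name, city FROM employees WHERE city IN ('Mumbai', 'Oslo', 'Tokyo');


Filtering: city IN ('Mumbai', 'Oslo', 'Tokyo')
Matching: 2 rows

2 rows:
Tina, Oslo
Uma, Mumbai


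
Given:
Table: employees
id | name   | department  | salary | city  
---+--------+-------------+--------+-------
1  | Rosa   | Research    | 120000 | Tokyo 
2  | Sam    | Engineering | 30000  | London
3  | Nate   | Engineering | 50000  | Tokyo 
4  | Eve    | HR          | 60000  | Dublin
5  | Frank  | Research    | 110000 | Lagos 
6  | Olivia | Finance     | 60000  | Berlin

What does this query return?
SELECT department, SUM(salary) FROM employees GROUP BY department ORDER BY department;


Summing salary within each department:
  Engineering: 30000 + 50000 = 80000
  Finance: 60000 = 60000
  HR: 60000 = 60000
  Research: 120000 + 110000 = 230000


4 groups:
Engineering, 80000
Finance, 60000
HR, 60000
Research, 230000


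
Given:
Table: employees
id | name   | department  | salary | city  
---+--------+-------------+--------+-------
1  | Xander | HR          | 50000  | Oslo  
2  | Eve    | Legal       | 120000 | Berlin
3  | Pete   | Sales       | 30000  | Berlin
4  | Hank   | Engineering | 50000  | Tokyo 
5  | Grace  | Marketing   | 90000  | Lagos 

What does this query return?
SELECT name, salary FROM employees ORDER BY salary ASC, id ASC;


Sorting by salary ASC, then id ASC for ties

5 rows:
Pete, 30000
Xander, 50000
Hank, 50000
Grace, 90000
Eve, 120000


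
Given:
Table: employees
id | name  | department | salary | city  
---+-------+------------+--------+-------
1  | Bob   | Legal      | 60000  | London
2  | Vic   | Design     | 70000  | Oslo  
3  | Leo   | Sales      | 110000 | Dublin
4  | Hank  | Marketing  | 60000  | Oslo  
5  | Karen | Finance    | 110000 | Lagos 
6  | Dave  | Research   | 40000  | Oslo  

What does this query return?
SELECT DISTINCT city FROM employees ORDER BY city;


All 'city' values (row order): London, Oslo, Dublin, Oslo, Lagos, Oslo
Removing duplicates leaves 4 unique value(s).

4 values:
Dublin
Lagos
London
Oslo


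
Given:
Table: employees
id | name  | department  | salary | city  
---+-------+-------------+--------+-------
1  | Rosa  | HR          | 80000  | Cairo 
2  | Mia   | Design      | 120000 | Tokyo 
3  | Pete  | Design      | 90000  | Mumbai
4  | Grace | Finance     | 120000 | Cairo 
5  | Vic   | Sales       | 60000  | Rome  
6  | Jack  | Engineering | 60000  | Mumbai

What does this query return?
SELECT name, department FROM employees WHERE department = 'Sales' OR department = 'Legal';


Filtering: department = 'Sales' OR 'Legal'
Matching: 1 rows

1 rows:
Vic, Sales


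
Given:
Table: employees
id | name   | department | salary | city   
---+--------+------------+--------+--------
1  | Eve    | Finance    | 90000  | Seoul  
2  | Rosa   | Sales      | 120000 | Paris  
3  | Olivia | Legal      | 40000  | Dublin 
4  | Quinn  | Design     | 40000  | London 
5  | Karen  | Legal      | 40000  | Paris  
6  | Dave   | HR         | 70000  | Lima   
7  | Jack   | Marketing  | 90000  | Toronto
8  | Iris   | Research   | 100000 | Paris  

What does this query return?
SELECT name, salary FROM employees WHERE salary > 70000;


Filtering: salary > 70000
Matching: 4 rows

4 rows:
Eve, 90000
Rosa, 120000
Jack, 90000
Iris, 100000


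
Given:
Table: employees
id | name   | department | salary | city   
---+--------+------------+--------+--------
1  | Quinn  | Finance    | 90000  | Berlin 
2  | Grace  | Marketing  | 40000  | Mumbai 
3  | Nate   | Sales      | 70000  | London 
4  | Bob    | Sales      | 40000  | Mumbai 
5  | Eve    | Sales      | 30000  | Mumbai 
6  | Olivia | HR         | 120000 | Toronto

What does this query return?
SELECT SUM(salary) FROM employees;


SUM(salary) = 90000 + 40000 + 70000 + 40000 + 30000 + 120000 = 390000

390000


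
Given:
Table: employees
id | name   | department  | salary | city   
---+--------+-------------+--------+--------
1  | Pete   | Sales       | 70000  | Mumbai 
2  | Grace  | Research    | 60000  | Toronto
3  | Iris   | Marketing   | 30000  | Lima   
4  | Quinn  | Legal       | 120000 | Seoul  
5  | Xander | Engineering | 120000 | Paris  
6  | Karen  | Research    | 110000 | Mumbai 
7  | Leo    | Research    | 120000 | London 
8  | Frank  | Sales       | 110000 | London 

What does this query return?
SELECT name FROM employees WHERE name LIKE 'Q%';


LIKE 'Q%' matches names starting with 'Q'
Matching: 1

1 rows:
Quinn


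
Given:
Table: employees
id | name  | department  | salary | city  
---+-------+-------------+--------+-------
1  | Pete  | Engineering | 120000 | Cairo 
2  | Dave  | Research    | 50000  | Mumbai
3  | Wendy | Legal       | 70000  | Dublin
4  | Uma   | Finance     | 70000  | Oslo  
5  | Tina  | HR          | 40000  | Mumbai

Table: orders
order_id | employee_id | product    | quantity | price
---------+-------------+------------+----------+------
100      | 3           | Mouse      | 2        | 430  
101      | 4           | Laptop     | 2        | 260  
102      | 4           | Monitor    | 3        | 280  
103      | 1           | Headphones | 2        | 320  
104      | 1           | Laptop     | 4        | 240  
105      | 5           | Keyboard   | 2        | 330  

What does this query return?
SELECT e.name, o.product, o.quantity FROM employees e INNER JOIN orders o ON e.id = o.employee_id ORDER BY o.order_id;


Joining employees.id = orders.employee_id:
  employee Wendy (id=3) -> order Mouse
  employee Uma (id=4) -> order Laptop
  employee Uma (id=4) -> order Monitor
  employee Pete (id=1) -> order Headphones
  employee Pete (id=1) -> order Laptop
  employee Tina (id=5) -> order Keyboard


6 rows:
Wendy, Mouse, 2
Uma, Laptop, 2
Uma, Monitor, 3
Pete, Headphones, 2
Pete, Laptop, 4
Tina, Keyboard, 2


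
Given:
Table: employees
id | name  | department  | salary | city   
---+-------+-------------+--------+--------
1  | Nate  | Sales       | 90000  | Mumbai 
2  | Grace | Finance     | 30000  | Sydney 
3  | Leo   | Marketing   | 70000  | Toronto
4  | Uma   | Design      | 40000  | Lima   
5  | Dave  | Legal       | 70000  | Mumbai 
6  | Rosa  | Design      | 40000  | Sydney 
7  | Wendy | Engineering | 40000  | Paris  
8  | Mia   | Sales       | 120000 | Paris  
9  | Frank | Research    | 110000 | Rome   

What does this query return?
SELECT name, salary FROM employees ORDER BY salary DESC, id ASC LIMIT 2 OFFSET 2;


Sort by salary DESC (id ASC tiebreak), then skip 2 and take 2
Rows 3 through 4

2 rows:
Nate, 90000
Leo, 70000


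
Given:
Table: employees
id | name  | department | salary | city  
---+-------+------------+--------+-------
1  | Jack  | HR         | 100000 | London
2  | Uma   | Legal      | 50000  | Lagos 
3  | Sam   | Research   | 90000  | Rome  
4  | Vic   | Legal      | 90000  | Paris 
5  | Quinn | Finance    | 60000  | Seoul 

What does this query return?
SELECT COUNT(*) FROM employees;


COUNT(*) counts all rows

5


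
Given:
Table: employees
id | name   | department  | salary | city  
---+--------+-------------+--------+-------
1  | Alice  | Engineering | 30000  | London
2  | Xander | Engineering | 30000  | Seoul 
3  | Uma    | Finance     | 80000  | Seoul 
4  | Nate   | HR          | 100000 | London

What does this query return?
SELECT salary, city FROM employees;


Projecting columns: salary, city

4 rows:
30000, London
30000, Seoul
80000, Seoul
100000, London


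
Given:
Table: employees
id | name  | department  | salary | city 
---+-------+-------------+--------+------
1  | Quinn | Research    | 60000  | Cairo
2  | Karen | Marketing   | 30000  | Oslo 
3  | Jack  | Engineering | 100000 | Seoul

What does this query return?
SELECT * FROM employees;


SELECT * returns all 3 rows with all columns

3 rows:
1, Quinn, Research, 60000, Cairo
2, Karen, Marketing, 30000, Oslo
3, Jack, Engineering, 100000, Seoul


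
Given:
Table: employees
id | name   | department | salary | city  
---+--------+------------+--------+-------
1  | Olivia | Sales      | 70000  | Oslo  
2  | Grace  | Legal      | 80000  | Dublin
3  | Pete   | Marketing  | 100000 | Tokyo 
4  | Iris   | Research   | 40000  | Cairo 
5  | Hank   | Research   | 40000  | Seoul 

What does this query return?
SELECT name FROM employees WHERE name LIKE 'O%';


LIKE 'O%' matches names starting with 'O'
Matching: 1

1 rows:
Olivia


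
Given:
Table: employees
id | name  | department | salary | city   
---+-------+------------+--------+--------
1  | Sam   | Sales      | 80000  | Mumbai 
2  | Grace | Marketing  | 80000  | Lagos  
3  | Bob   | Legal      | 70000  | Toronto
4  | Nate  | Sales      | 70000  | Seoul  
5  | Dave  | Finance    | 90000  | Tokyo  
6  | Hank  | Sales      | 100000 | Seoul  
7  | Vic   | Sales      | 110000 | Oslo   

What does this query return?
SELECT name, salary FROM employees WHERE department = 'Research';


Filtering: department = 'Research'
Matching rows: 0

Empty result set (0 rows)


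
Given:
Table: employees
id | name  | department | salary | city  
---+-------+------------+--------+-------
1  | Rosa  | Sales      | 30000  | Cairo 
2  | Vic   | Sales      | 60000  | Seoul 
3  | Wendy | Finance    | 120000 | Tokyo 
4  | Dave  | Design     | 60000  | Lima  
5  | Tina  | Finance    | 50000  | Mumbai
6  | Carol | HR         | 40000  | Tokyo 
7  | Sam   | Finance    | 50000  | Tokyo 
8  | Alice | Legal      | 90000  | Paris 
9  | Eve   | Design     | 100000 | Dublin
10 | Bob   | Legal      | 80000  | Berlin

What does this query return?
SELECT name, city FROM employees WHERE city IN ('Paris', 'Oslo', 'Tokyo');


Filtering: city IN ('Paris', 'Oslo', 'Tokyo')
Matching: 4 rows

4 rows:
Wendy, Tokyo
Carol, Tokyo
Sam, Tokyo
Alice, Paris


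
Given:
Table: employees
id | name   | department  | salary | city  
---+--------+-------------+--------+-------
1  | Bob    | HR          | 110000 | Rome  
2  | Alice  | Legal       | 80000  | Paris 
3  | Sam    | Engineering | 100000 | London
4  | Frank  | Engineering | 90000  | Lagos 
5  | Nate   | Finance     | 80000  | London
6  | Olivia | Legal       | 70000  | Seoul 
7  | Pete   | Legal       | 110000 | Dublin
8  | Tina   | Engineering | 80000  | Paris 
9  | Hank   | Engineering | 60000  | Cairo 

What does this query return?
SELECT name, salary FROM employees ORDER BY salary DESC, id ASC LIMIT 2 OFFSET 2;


Sort by salary DESC (id ASC tiebreak), then skip 2 and take 2
Rows 3 through 4

2 rows:
Sam, 100000
Frank, 90000


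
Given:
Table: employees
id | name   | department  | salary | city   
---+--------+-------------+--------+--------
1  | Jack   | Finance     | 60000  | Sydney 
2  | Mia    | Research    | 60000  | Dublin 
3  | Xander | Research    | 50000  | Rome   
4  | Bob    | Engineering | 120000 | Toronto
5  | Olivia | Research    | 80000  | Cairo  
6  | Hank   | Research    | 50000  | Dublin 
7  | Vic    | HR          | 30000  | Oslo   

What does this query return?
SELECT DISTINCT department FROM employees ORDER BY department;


All 'department' values (row order): Finance, Research, Research, Engineering, Research, Research, HR
Removing duplicates leaves 4 unique value(s).

4 values:
Engineering
Finance
HR
Research


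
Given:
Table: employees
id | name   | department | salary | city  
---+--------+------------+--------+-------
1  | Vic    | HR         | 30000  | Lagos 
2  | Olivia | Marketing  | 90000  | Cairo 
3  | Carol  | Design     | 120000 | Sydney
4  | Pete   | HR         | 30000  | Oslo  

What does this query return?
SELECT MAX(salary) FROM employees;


Salaries: 30000, 90000, 120000, 30000
MAX = 120000

120000


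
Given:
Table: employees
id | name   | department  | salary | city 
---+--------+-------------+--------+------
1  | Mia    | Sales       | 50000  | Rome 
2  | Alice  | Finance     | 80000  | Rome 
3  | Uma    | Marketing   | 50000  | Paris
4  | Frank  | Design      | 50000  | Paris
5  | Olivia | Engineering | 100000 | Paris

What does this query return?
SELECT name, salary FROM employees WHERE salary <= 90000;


Filtering: salary <= 90000
Matching: 4 rows

4 rows:
Mia, 50000
Alice, 80000
Uma, 50000
Frank, 50000


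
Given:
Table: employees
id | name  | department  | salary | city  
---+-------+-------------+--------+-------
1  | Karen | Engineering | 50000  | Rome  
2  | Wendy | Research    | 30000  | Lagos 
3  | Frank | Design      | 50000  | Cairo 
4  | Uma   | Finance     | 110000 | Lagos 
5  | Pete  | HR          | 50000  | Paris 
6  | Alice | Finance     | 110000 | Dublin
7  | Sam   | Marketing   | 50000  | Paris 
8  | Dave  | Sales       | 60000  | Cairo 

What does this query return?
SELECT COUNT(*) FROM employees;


COUNT(*) counts all rows

8


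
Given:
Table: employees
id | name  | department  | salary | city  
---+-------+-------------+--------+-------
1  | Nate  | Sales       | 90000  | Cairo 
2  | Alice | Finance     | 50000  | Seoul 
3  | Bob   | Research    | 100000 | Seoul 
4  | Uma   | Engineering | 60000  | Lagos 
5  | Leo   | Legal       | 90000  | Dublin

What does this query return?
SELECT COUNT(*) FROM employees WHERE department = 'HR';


Counting rows where department = 'HR'


0
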